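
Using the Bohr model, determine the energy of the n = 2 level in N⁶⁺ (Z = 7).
-166.669825 eV

For hydrogen-like ions, the energy levels scale with Z²:
E_n = -13.6057 Z² / n² eV

For N⁶⁺ (Z = 7) at n = 2:
E_2 = -13.6057 × 7² / 2²
E_2 = -13.6057 × 49 / 4
E_2 = -666.6793 / 4
E_2 = -166.669825 eV

The energy is 49 times more negative than hydrogen at the same n due to the stronger nuclear charge.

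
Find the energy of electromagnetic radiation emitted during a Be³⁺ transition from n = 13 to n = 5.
7.41953 eV

The energy levels are E_n = -13.6057 Z² eV / n².

Energy at n = 13: E_13 = -13.6057 × 4² / 13² = -1.28811361 eV
Energy at n = 5: E_5 = -13.6057 × 4² / 5² = -8.70764800 eV

For emission (electron falling to lower state), the photon energy is:
E_photon = E_13 - E_5 = |-1.28811361 - (-8.70764800)|
E_photon = 7.41953 eV

This energy is carried away by the emitted photon.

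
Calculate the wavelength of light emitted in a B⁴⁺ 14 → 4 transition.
63.505055 nm

First, find the transition energy using E_n = -13.6057 Z² / n² eV:
E_14 = -13.6057 × 5² / 14² = -1.73542092 eV
E_4 = -13.6057 × 5² / 4² = -21.25890625 eV

Photon energy: |ΔE| = |E_4 - E_14| = 19.52348533 eV

Convert to wavelength using E = hc/λ with hc = 1239.84 eV·nm:
λ = hc/E = 1239.84 eV·nm / 19.52348533 eV
λ = 63.505055 nm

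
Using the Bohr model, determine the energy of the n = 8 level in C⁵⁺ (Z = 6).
-7.653 eV

For hydrogen-like ions, the energy levels scale with Z²:
E_n = -13.6057 Z² / n² eV

For C⁵⁺ (Z = 6) at n = 8:
E_8 = -13.6057 × 6² / 8²
E_8 = -13.6057 × 36 / 64
E_8 = -489.8052 / 64
E_8 = -7.653 eV

The energy is 36 times more negative than hydrogen at the same n due to the stronger nuclear charge.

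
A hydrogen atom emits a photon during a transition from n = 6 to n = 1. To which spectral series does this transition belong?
Lyman series

The spectral series in hydrogen are named based on the final (lower) energy level:
- Lyman series: n_final = 1 (ultraviolet)
- Balmer series: n_final = 2 (visible/near-UV)
- Paschen series: n_final = 3 (infrared)
- Brackett series: n_final = 4 (infrared)
- Pfund series: n_final = 5 (far infrared)

Since this transition ends at n = 1, it belongs to the Lyman series.

For reference, this 6 → 1 line has photon energy
ΔE = 13.6057 eV × (1/1² - 1/6²) = 13.2277639 eV,
corresponding to wavelength λ = hc/ΔE = 1239.84 eV·nm / 13.2277639 eV = 93.73013 nm in the ultraviolet region.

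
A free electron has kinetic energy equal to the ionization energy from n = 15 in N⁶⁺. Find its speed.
1.02e+06 m/s (or 0.3405% of c)

The binding energy at n = 15 for N⁶⁺ is:
E_15 = -13.6057 × 7²/15² = -2.963019 eV
|E_15| = 2.963019 eV

Convert to Joules:
KE = 2.963019 eV × (1.602177 × 10⁻¹⁹ J/eV) = 4.7473e-19 J

Using KE = ½mv²:
v = √(2·KE/m_e)
v = √(2 × 4.7473e-19 J / 9.10938 × 10⁻³¹ kg)
v = 1.02e+06 m/s

This is approximately 0.3405% the speed of light.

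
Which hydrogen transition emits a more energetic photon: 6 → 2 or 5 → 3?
6 → 2

Calculate the energy for each transition:

Transition 6 → 2:
ΔE₁ = |E_2 - E_6| = |-13.6057/2² - (-13.6057/6²)|
ΔE₁ = |-3.4014250000 - (-0.3779361111)| = 3.0234889 eV

Transition 5 → 3:
ΔE₂ = |E_3 - E_5| = |-13.6057/3² - (-13.6057/5²)|
ΔE₂ = |-1.5117444444 - (-0.5442280000)| = 0.9675164 eV

Since 3.0234889 eV > 0.9675164 eV, the transition 6 → 2 emits the more energetic photon.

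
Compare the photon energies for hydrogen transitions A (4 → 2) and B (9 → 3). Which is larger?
4 → 2

Calculate the energy for each transition:

Transition 4 → 2:
ΔE₁ = |E_2 - E_4| = |-13.6057/2² - (-13.6057/4²)|
ΔE₁ = |-3.40142500 - (-0.85035625)| = 2.55107 eV

Transition 9 → 3:
ΔE₂ = |E_3 - E_9| = |-13.6057/3² - (-13.6057/9²)|
ΔE₂ = |-1.51174444 - (-0.16797160)| = 1.34377 eV

Since 2.55107 eV > 1.34377 eV, the transition 4 → 2 emits the more energetic photon.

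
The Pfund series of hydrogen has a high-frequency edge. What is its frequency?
1.32e+14 Hz

The series limit corresponds to the transition from n = ∞ to n = 5.
This is the highest energy (shortest wavelength) transition in the Pfund series.

E_∞ = 0 eV
E_5 = -13.6057 / 5² = -0.544228 eV

Energy at series limit:
ΔE = E_∞ - E_5 = 0 - (-0.544228) = 0.544228 eV
E = 0.544228 eV × (1.602177 × 10⁻¹⁹ J/eV) = 8.7195e-20 J
f = E/h = 8.7195e-20 J / (6.62607 × 10⁻³⁴ J·s) = 1.32e+14 Hz

This energy equals the ionization energy from the n = 5 state of hydrogen.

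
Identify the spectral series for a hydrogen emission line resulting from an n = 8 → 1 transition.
Lyman series

The spectral series in hydrogen are named based on the final (lower) energy level:
- Lyman series: n_final = 1 (ultraviolet)
- Balmer series: n_final = 2 (visible/near-UV)
- Paschen series: n_final = 3 (infrared)
- Brackett series: n_final = 4 (infrared)
- Pfund series: n_final = 5 (far infrared)

Since this transition ends at n = 1, it belongs to the Lyman series.

For reference, this 8 → 1 line has photon energy
ΔE = 13.6057 eV × (1/1² - 1/8²) = 13.393111 eV,
corresponding to wavelength λ = hc/ΔE = 1239.84 eV·nm / 13.393111 eV = 92.5730 nm in the ultraviolet region.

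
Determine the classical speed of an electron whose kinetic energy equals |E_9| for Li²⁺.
7.2923e+05 m/s (or 0.24325% of c)

The binding energy at n = 9 for Li²⁺ is:
E_9 = -13.6057 × 3²/9² = -1.5117444 eV
|E_9| = 1.5117444 eV

Convert to Joules:
KE = 1.5117444 eV × (1.602177 × 10⁻¹⁹ J/eV) = 2.422082e-19 J

Using KE = ½mv²:
v = √(2·KE/m_e)
v = √(2 × 2.422082e-19 J / 9.10938 × 10⁻³¹ kg)
v = 7.2923e+05 m/s

This is approximately 0.24325% the speed of light.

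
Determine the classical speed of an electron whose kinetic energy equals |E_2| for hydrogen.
1.0938e+06 m/s (or 0.365% of c)

The binding energy at n = 2 for hydrogen is:
E_2 = -13.6057/2² = -3.4014250 eV
|E_2| = 3.4014250 eV

Convert to Joules:
KE = 3.4014250 eV × (1.602177 × 10⁻¹⁹ J/eV) = 5.449685e-19 J

Using KE = ½mv²:
v = √(2·KE/m_e)
v = √(2 × 5.449685e-19 J / 9.10938 × 10⁻³¹ kg)
v = 1.0938e+06 m/s

This is approximately 0.365% the speed of light.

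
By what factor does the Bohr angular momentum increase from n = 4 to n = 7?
1.750

In the Bohr model, L_n = nℏ, so the ratio is purely the ratio of quantum numbers:

L_7/L_4 = 7ℏ / 4ℏ = 7/4 = 1.750

The angular momentum scales linearly with n.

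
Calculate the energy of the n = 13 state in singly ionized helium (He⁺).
-0.322028 eV

For hydrogen-like ions, the energy levels scale with Z²:
E_n = -13.6057 Z² / n² eV

For He⁺ (Z = 2) at n = 13:
E_13 = -13.6057 × 2² / 13²
E_13 = -13.6057 × 4 / 169
E_13 = -54.4228 / 169
E_13 = -0.322028 eV

The energy is 4 times more negative than hydrogen at the same n due to the stronger nuclear charge.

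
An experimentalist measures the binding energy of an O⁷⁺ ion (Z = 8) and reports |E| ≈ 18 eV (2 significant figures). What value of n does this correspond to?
n = 7

The exact energy levels follow E_n = -13.6057 Z² / n² eV with Z = 8.

The measured value (-18 eV) is reported to only 2 significant figures, so we must test candidate n values and see which one matches to that precision.

Candidate energies:
  n = 5:  E = -13.6057 × 8² / 5² = -34.83059 eV
  n = 6:  E = -13.6057 × 8² / 6² = -24.18791 eV
  n = 7:  E = -13.6057 × 8² / 7² = -17.77071 eV  ← matches
  n = 8:  E = -13.6057 × 8² / 8² = -13.60570 eV
  n = 9:  E = -13.6057 × 8² / 9² = -10.75018 eV

Checking against the measurement of -18 eV (2 sig figs), only n = 7 agrees:
E_7 = -17.77071 eV, which rounds to -18 eV ✓

Therefore n = 7.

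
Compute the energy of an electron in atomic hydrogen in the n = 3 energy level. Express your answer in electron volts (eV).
-1.51174 eV

The energy levels of a hydrogen-like atom are given by:
E_n = -13.6057 eV / n²

For n = 3:
E_3 = -13.6057 eV / 3²
E_3 = -13.6057 eV / 9
E_3 = -1.51174 eV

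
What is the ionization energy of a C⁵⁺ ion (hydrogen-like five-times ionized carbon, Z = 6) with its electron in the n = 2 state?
122.451300 eV

The ionization energy is the energy needed to remove the electron completely (n → ∞).

For a hydrogen-like ion with Z = 6, E_n = -13.6057 Z² / n² eV.

At n = 2: E_2 = -13.6057 × 6² / 2² = -122.451300000 eV
At n = ∞: E_∞ = 0 eV

Ionization energy = E_∞ - E_2 = 0 - (-122.451300000) = 122.451300000 eV
Ionization energy ≈ 122.451300 eV

This is also called the binding energy of the electron in state n = 2.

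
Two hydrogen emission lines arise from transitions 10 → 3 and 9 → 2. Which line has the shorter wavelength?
9 → 2

Calculate the energy for each transition:

Transition 10 → 3:
ΔE₁ = |E_3 - E_10| = |-13.6057/3² - (-13.6057/10²)|
ΔE₁ = |-1.511744444444 - (-0.136057000000)| = 1.375687444 eV

Transition 9 → 2:
ΔE₂ = |E_2 - E_9| = |-13.6057/2² - (-13.6057/9²)|
ΔE₂ = |-3.401425000000 - (-0.167971604938)| = 3.233453395 eV

Since 3.233453395 eV > 1.375687444 eV, the transition 9 → 2 emits the more energetic photon.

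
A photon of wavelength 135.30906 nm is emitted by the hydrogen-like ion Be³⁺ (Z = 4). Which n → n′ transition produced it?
n = 7 → n = 4

First, find the photon energy from the wavelength (hc = 1239.84 eV·nm):
E = hc/λ = 1239.84 eV·nm / 135.30906 nm = 9.1630228 eV

The energy levels of Be³⁺ satisfy E_n = -13.6057 × 4² / n² eV, so an emission n_i → n_f releases
ΔE = 13.6057 × 4² × (1/n_f² − 1/n_i²) eV.

Setting ΔE equal to the photon energy:
1/n_f² − 1/n_i² = 9.1630228 / (13.6057 × 4²) = 0.042091838

Since 1/n_i² must be positive, we need 1/n_f² > 0.042091838, i.e. n_f ≤ 4. For each allowed n_f, solve n_i = (1/n_f² − 0.042091838)^(−1/2) and check whether it is a whole number:
  n_f = 1: 1/n_i² = 1.000000000 − 0.042091838 = 0.957908162 → n_i = 1.022  (not an integer) ✗
  n_f = 2: 1/n_i² = 0.250000000 − 0.042091838 = 0.207908162 → n_i = 2.193  (not an integer) ✗
  n_f = 3: 1/n_i² = 0.111111111 − 0.042091838 = 0.069019273 → n_i = 3.806  (not an integer) ✗
  n_f = 4: 1/n_i² = 0.062500000 − 0.042091838 = 0.020408162 → n_i = 7.000  → integer, n_i = 7 ✓

Only n_f = 4 gives an integer upper level, n_i = 7.

The transition is from n = 7 to n = 4 (emission).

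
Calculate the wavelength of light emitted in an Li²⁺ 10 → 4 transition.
192.860345 nm

First, find the transition energy using E_n = -13.6057 Z² / n² eV:
E_10 = -13.6057 × 3² / 10² = -1.2245130000 eV
E_4 = -13.6057 × 3² / 4² = -7.6532062500 eV

Photon energy: |ΔE| = |E_4 - E_10| = 6.4286932500 eV

Convert to wavelength using E = hc/λ with hc = 1239.84 eV·nm:
λ = hc/E = 1239.84 eV·nm / 6.4286932500 eV
λ = 192.860345 nm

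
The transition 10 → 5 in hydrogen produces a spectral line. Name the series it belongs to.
Pfund series

The spectral series in hydrogen are named based on the final (lower) energy level:
- Lyman series: n_final = 1 (ultraviolet)
- Balmer series: n_final = 2 (visible/near-UV)
- Paschen series: n_final = 3 (infrared)
- Brackett series: n_final = 4 (infrared)
- Pfund series: n_final = 5 (far infrared)

Since this transition ends at n = 5, it belongs to the Pfund series.

For reference, this 10 → 5 line has photon energy
ΔE = 13.6057 eV × (1/5² - 1/10²) = 0.40817100000 eV,
corresponding to wavelength λ = hc/ΔE = 1239.84 eV·nm / 0.40817100000 eV = 3037.55044 nm in the far infrared region.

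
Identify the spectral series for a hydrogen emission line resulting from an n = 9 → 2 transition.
Balmer series

The spectral series in hydrogen are named based on the final (lower) energy level:
- Lyman series: n_final = 1 (ultraviolet)
- Balmer series: n_final = 2 (visible/near-UV)
- Paschen series: n_final = 3 (infrared)
- Brackett series: n_final = 4 (infrared)
- Pfund series: n_final = 5 (far infrared)

Since this transition ends at n = 2, it belongs to the Balmer series.

For reference, this 9 → 2 line has photon energy
ΔE = 13.6057 eV × (1/2² - 1/9²) = 3.2334534 eV,
corresponding to wavelength λ = hc/ΔE = 1239.84 eV·nm / 3.2334534 eV = 383.441 nm in the visible/near-UV region.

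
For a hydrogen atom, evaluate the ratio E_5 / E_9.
3.24

Using E_n = -13.6057 Z² / n² eV with Z = 1:

E_5 = -13.6057 / 5² = -13.6057 / 25 = -0.54422800 eV
E_9 = -13.6057 / 9² = -13.6057 / 81 = -0.16797160 eV

The ratio is:
E_5/E_9 = (-0.54422800) / (-0.16797160)
E_5/E_9 = (-13.6057/25) / (-13.6057/81)
E_5/E_9 = 81/25
E_5/E_9 = 3.24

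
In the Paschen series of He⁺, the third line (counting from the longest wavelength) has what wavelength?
273.37954 nm

The lines of a series are numbered from the longest wavelength (smallest ΔE) outward; the third line is the transition from n = n_f + 3 to n_f.
The Paschen series has all transitions ending at n_f = 3.

For He⁺ (Z = 2), the third line (γ-line) is the jump from n = 6 to n = 3:
E_6 = -13.6057 × 2² / 6² = -1.511744444 eV
E_3 = -13.6057 × 2² / 3² = -6.046977778 eV
ΔE = E_6 - E_3 = 4.535233334 eV

λ = hc/E = 1239.84 eV·nm / 4.535233334 eV
λ = 273.37954 nm

This is the γ-line of the Paschen series in He⁺.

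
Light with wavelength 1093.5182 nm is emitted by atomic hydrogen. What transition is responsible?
n = 6 → n = 3

First, find the photon energy from the wavelength (hc = 1239.84 eV·nm):
E = hc/λ = 1239.84 eV·nm / 1093.5182 nm = 1.1338083 eV

The energy levels of hydrogen satisfy E_n = -13.6057 / n² eV, so an emission n_i → n_f releases
ΔE = 13.6057 × (1/n_f² − 1/n_i²) eV.

Setting ΔE equal to the photon energy:
1/n_f² − 1/n_i² = 1.1338083 / 13.6057 = 0.083333331

Since 1/n_i² must be positive, we need 1/n_f² > 0.083333331, i.e. n_f ≤ 3. For each allowed n_f, solve n_i = (1/n_f² − 0.083333331)^(−1/2) and check whether it is a whole number:
  n_f = 1: 1/n_i² = 1.000000000 − 0.083333331 = 0.916666669 → n_i = 1.044  (not an integer) ✗
  n_f = 2: 1/n_i² = 0.250000000 − 0.083333331 = 0.166666669 → n_i = 2.449  (not an integer) ✗
  n_f = 3: 1/n_i² = 0.111111111 − 0.083333331 = 0.027777780 → n_i = 6.000  → integer, n_i = 6 ✓

Only n_f = 3 gives an integer upper level, n_i = 6.

The transition is from n = 6 to n = 3 (emission).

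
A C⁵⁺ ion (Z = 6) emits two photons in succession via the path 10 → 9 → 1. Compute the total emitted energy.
484.90715 eV

The energy levels of C⁵⁺ are E_n = -13.6057 × 6² / n² eV.

First transition (10 → 9):
ΔE₁ = |E_9 - E_10|
ΔE₁ = |-6.04697777778 - (-4.89805200000)| = 1.14892578 eV

Second transition (9 → 1):
ΔE₂ = |E_1 - E_9|
ΔE₂ = |-489.80520000000 - (-6.04697777778)| = 483.75822222 eV

Total energy released:
E_total = ΔE₁ + ΔE₂ = 1.14892578 + 483.75822222 = 484.90715 eV

Note: This equals the direct transition 10 → 1: 484.90715 eV ✓
Energy is conserved regardless of the path taken.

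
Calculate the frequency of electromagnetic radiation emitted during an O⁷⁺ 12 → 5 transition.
6.95985e+15 Hz

First, find the transition energy:
E_12 = -13.6057 × 8² / 12² = -6.0469778 eV
E_5 = -13.6057 × 8² / 5² = -34.8305920 eV
|ΔE| = |E_5 - E_12| = 28.7836142 eV

Convert to Joules: E = 28.7836142 eV × (1.602177 × 10⁻¹⁹ J/eV) = 4.6116445e-18 J

Using E = hf:
f = E/h = 4.6116445e-18 J / (6.62607 × 10⁻³⁴ J·s)
f = 6.95985e+15 Hz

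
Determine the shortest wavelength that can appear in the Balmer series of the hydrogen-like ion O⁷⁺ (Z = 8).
5.6954 nm

The series limit corresponds to the transition from n = ∞ to n = 2.
This is the highest energy (shortest wavelength) transition in the Balmer series.

E_∞ = 0 eV
E_2 = -13.6057 × 8² / 2² = -217.691200 eV

Energy at series limit:
ΔE = E_∞ - E_2 = 0 - (-217.691200) = 217.691200 eV
λ = hc/E = 1239.84 eV·nm / 217.691200 eV = 5.6954 nm

This energy equals the ionization energy from the n = 2 state of O⁷⁺.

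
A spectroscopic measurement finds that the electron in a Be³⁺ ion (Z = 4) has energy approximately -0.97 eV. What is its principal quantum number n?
n = 15

The exact energy levels follow E_n = -13.6057 Z² / n² eV with Z = 4.

The measured value (-0.97 eV) is reported to only 2 significant figures, so we must test candidate n values and see which one matches to that precision.

Candidate energies:
  n = 13:  E = -13.6057 × 4² / 13² = -1.28811 eV
  n = 14:  E = -13.6057 × 4² / 14² = -1.11067 eV
  n = 15:  E = -13.6057 × 4² / 15² = -0.96752 eV  ← matches
  n = 16:  E = -13.6057 × 4² / 16² = -0.85036 eV
  n = 17:  E = -13.6057 × 4² / 17² = -0.75326 eV

Checking against the measurement of -0.97 eV (2 sig figs), only n = 15 agrees:
E_15 = -0.96752 eV, which rounds to -0.97 eV ✓

Therefore n = 15.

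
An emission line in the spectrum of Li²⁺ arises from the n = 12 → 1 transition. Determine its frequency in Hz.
2.94030e+16 Hz

First, find the transition energy:
E_12 = -13.6057 × 3² / 12² = -0.850356 eV
E_1 = -13.6057 × 3² / 1² = -122.451300 eV
|ΔE| = |E_1 - E_12| = 121.600944 eV

Convert to Joules: E = 121.600944 eV × (1.602177 × 10⁻¹⁹ J/eV) = 1.9482624e-17 J

Using E = hf:
f = E/h = 1.9482624e-17 J / (6.62607 × 10⁻³⁴ J·s)
f = 2.94030e+16 Hz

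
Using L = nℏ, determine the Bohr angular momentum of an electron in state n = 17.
1.79277e-33 J·s (or 17ℏ)

In the Bohr model, angular momentum is quantized:
L = nℏ

where ℏ = h/(2π) = 1.0545718e-34 J·s

For n = 17:
L = 17 × 1.0545718e-34 J·s
L = 1.79277e-33 J·s

This can also be written as L = 17ℏ.
The angular momentum is an integer multiple of the reduced Planck constant.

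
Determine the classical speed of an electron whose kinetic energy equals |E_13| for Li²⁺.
5.049e+05 m/s (or 0.168401% of c)

The binding energy at n = 13 for Li²⁺ is:
E_13 = -13.6057 × 3²/13² = -0.72456391 eV
|E_13| = 0.72456391 eV

Convert to Joules:
KE = 0.72456391 eV × (1.602177 × 10⁻¹⁹ J/eV) = 1.16088e-19 J

Using KE = ½mv²:
v = √(2·KE/m_e)
v = √(2 × 1.16088e-19 J / 9.10938 × 10⁻³¹ kg)
v = 5.049e+05 m/s

This is approximately 0.168401% the speed of light.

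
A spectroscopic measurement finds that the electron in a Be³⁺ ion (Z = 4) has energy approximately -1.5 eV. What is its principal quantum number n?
n = 12

The exact energy levels follow E_n = -13.6057 Z² / n² eV with Z = 4.

The measured value (-1.5 eV) is reported to only 2 significant figures, so we must test candidate n values and see which one matches to that precision.

Candidate energies:
  n = 10:  E = -13.6057 × 4² / 10² = -2.17691 eV
  n = 11:  E = -13.6057 × 4² / 11² = -1.79910 eV
  n = 12:  E = -13.6057 × 4² / 12² = -1.51174 eV  ← matches
  n = 13:  E = -13.6057 × 4² / 13² = -1.28811 eV
  n = 14:  E = -13.6057 × 4² / 14² = -1.11067 eV

Checking against the measurement of -1.5 eV (2 sig figs), only n = 12 agrees:
E_12 = -1.51174 eV, which rounds to -1.5 eV ✓

Therefore n = 12.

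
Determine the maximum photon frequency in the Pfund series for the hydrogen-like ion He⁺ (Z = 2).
5.26e+14 Hz

The series limit corresponds to the transition from n = ∞ to n = 5.
This is the highest energy (shortest wavelength) transition in the Pfund series.

E_∞ = 0 eV
E_5 = -13.6057 × 2² / 5² = -2.17691 eV

Energy at series limit:
ΔE = E_∞ - E_5 = 0 - (-2.17691) = 2.17691 eV
E = 2.17691 eV × (1.602177 × 10⁻¹⁹ J/eV) = 3.4878e-19 J
f = E/h = 3.4878e-19 J / (6.62607 × 10⁻³⁴ J·s) = 5.26e+14 Hz

This energy equals the ionization energy from the n = 5 state of He⁺.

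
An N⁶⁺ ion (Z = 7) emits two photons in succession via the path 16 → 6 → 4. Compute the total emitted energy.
39.06324 eV

The energy levels of N⁶⁺ are E_n = -13.6057 × 7² / n² eV.

First transition (16 → 6):
ΔE₁ = |E_6 - E_16|
ΔE₁ = |-18.51886944444 - (-2.60421601563)| = 15.91465343 eV

Second transition (6 → 4):
ΔE₂ = |E_4 - E_6|
ΔE₂ = |-41.66745625000 - (-18.51886944444)| = 23.14858681 eV

Total energy released:
E_total = ΔE₁ + ΔE₂ = 15.91465343 + 23.14858681 = 39.06324 eV

Note: This equals the direct transition 16 → 4: 39.06324 eV ✓
Energy is conserved regardless of the path taken.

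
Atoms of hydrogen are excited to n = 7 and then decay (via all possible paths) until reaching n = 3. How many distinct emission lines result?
10

The electron can occupy levels n = 3, 4, ..., 7 during de-excitation — that is m = 7 - 3 + 1 = 5 distinct levels.

The number of distinct spectral lines equals the number of ways to choose 2 of these m levels (each pair gives one possible emission transition):

Number of lines = m(m-1)/2 = 5×4/2 = 10

These correspond to all possible transitions between the 5 levels:
7 → 6, 7 → 5, 7 → 4, 7 → 3, 6 → 5, 6 → 4, 6 → 3, 5 → 4...

Each transition produces a photon with a unique energy (and thus wavelength). This count does not depend on Z.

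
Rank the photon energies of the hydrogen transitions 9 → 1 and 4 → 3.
9 → 1

Calculate the energy for each transition:

Transition 9 → 1:
ΔE₁ = |E_1 - E_9| = |-13.6057/1² - (-13.6057/9²)|
ΔE₁ = |-13.605700000 - (-0.167971605)| = 13.437728 eV

Transition 4 → 3:
ΔE₂ = |E_3 - E_4| = |-13.6057/3² - (-13.6057/4²)|
ΔE₂ = |-1.511744444 - (-0.850356250)| = 0.661388 eV

Since 13.437728 eV > 0.661388 eV, the transition 9 → 1 emits the more energetic photon.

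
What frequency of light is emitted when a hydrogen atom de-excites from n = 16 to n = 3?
3.5269e+14 Hz

First, find the transition energy:
E_16 = -13.6057 / 16² = -0.0531473 eV
E_3 = -13.6057 / 3² = -1.5117444 eV
|ΔE| = |E_3 - E_16| = 1.4585971 eV

Convert to Joules: E = 1.4585971 eV × (1.602177 × 10⁻¹⁹ J/eV) = 2.336931e-19 J

Using E = hf:
f = E/h = 2.336931e-19 J / (6.62607 × 10⁻³⁴ J·s)
f = 3.5269e+14 Hz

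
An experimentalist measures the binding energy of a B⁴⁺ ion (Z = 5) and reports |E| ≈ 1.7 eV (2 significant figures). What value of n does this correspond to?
n = 14

The exact energy levels follow E_n = -13.6057 Z² / n² eV with Z = 5.

The measured value (-1.7 eV) is reported to only 2 significant figures, so we must test candidate n values and see which one matches to that precision.

Candidate energies:
  n = 12:  E = -13.6057 × 5² / 12² = -2.36210 eV
  n = 13:  E = -13.6057 × 5² / 13² = -2.01268 eV
  n = 14:  E = -13.6057 × 5² / 14² = -1.73542 eV  ← matches
  n = 15:  E = -13.6057 × 5² / 15² = -1.51174 eV
  n = 16:  E = -13.6057 × 5² / 16² = -1.32868 eV

Checking against the measurement of -1.7 eV (2 sig figs), only n = 14 agrees:
E_14 = -1.73542 eV, which rounds to -1.7 eV ✓

Therefore n = 14.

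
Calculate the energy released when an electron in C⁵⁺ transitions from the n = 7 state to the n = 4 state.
20.616801 eV

The energy levels are E_n = -13.6057 Z² eV / n².

Energy at n = 7: E_7 = -13.6057 × 6² / 7² = -9.996024490 eV
Energy at n = 4: E_4 = -13.6057 × 6² / 4² = -30.612825000 eV

For emission (electron falling to lower state), the photon energy is:
E_photon = E_7 - E_4 = |-9.996024490 - (-30.612825000)|
E_photon = 20.616801 eV

This energy is carried away by the emitted photon.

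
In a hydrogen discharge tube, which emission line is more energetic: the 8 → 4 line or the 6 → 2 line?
6 → 2

Calculate the energy for each transition:

Transition 8 → 4:
ΔE₁ = |E_4 - E_8| = |-13.6057/4² - (-13.6057/8²)|
ΔE₁ = |-0.8503562500 - (-0.2125890625)| = 0.6377672 eV

Transition 6 → 2:
ΔE₂ = |E_2 - E_6| = |-13.6057/2² - (-13.6057/6²)|
ΔE₂ = |-3.4014250000 - (-0.3779361111)| = 3.0234889 eV

Since 3.0234889 eV > 0.6377672 eV, the transition 6 → 2 emits the more energetic photon.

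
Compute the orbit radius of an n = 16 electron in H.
13.5469 nm (or 135.4693 Å)

The Bohr radius formula is:
r_n = n² a₀ / Z

where a₀ = 0.0529177 nm is the Bohr radius.

For H (Z = 1) at n = 16:
r_16 = 16² × 0.0529177 nm / 1
r_16 = 256 × 0.0529177 nm / 1
r_16 = 13.54693 nm / 1
r_16 = 13.5469 nm

The electron orbits at approximately 13.5469 nm from the nucleus.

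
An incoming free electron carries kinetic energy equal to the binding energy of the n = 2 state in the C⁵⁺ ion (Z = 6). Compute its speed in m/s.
6.56e+06 m/s (or 2.189215% of c)

The binding energy at n = 2 for C⁵⁺ is:
E_2 = -13.6057 × 6²/2² = -122.45130000 eV
|E_2| = 122.45130000 eV

Convert to Joules:
KE = 122.45130000 eV × (1.602177 × 10⁻¹⁹ J/eV) = 1.9619e-17 J

Using KE = ½mv²:
v = √(2·KE/m_e)
v = √(2 × 1.9619e-17 J / 9.10938 × 10⁻³¹ kg)
v = 6.56e+06 m/s

This is approximately 2.189215% the speed of light.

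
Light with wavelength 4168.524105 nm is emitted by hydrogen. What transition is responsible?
n = 13 → n = 6

First, find the photon energy from the wavelength (hc = 1239.84 eV·nm):
E = hc/λ = 1239.84 eV·nm / 4168.524105 nm = 0.29742901 eV

The energy levels of hydrogen satisfy E_n = -13.6057 / n² eV, so an emission n_i → n_f releases
ΔE = 13.6057 × (1/n_f² − 1/n_i²) eV.

Setting ΔE equal to the photon energy:
1/n_f² − 1/n_i² = 0.29742901 / 13.6057 = 0.021860618

Since 1/n_i² must be positive, we need 1/n_f² > 0.021860618, i.e. n_f ≤ 6. For each allowed n_f, solve n_i = (1/n_f² − 0.021860618)^(−1/2) and check whether it is a whole number:
  n_f = 1: 1/n_i² = 1.000000000 − 0.021860618 = 0.978139382 → n_i = 1.011  (not an integer) ✗
  n_f = 2: 1/n_i² = 0.250000000 − 0.021860618 = 0.228139382 → n_i = 2.094  (not an integer) ✗
  n_f = 3: 1/n_i² = 0.111111111 − 0.021860618 = 0.089250493 → n_i = 3.347  (not an integer) ✗
  n_f = 4: 1/n_i² = 0.062500000 − 0.021860618 = 0.040639382 → n_i = 4.961  (not an integer) ✗
  n_f = 5: 1/n_i² = 0.040000000 − 0.021860618 = 0.018139382 → n_i = 7.425  (not an integer) ✗
  n_f = 6: 1/n_i² = 0.027777778 − 0.021860618 = 0.005917160 → n_i = 13.000  → integer, n_i = 13 ✓

Only n_f = 6 gives an integer upper level, n_i = 13.

The transition is from n = 13 to n = 6 (emission).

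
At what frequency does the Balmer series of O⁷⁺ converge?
5.264e+16 Hz

The series limit corresponds to the transition from n = ∞ to n = 2.
This is the highest energy (shortest wavelength) transition in the Balmer series.

E_∞ = 0 eV
E_2 = -13.6057 × 8² / 2² = -217.6912000 eV

Energy at series limit:
ΔE = E_∞ - E_2 = 0 - (-217.6912000) = 217.6912000 eV
E = 217.6912000 eV × (1.602177 × 10⁻¹⁹ J/eV) = 3.48780e-17 J
f = E/h = 3.48780e-17 J / (6.62607 × 10⁻³⁴ J·s) = 5.264e+16 Hz

This energy equals the ionization energy from the n = 2 state of O⁷⁺.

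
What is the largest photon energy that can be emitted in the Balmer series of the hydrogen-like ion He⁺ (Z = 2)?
13.606 eV

The series limit corresponds to the transition from n = ∞ to n = 2.
This is the highest energy (shortest wavelength) transition in the Balmer series.

E_∞ = 0 eV
E_2 = -13.6057 × 2² / 2² = -13.606 eV

Energy at series limit:
ΔE = E_∞ - E_2 = 0 - (-13.606) = 13.606 eV

This energy equals the ionization energy from the n = 2 state of He⁺.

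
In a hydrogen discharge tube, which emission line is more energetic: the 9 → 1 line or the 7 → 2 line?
9 → 1

Calculate the energy for each transition:

Transition 9 → 1:
ΔE₁ = |E_1 - E_9| = |-13.6057/1² - (-13.6057/9²)|
ΔE₁ = |-13.60570000 - (-0.16797160)| = 13.43773 eV

Transition 7 → 2:
ΔE₂ = |E_2 - E_7| = |-13.6057/2² - (-13.6057/7²)|
ΔE₂ = |-3.40142500 - (-0.27766735)| = 3.12376 eV

Since 13.43773 eV > 3.12376 eV, the transition 9 → 1 emits the more energetic photon.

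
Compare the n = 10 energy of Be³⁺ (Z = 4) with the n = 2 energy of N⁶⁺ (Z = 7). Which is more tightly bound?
N⁶⁺ at n = 2 (E = -166.670 eV)

Using E_n = -13.6057 Z² / n² eV:

Be³⁺ (Z = 4) at n = 10:
E = -13.6057 × 4² / 10² = -13.6057 × 16 / 100 = -2.176912 eV

N⁶⁺ (Z = 7) at n = 2:
E = -13.6057 × 7² / 2² = -13.6057 × 49 / 4 = -166.669825 eV

Since -166.669825 eV < -2.176912 eV,
N⁶⁺ at n = 2 is more tightly bound (requires more energy to ionize).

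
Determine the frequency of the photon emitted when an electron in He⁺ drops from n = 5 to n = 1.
1.26e+16 Hz

First, find the transition energy:
E_5 = -13.6057 × 2² / 5² = -2.17691200 eV
E_1 = -13.6057 × 2² / 1² = -54.42280000 eV
|ΔE| = |E_1 - E_5| = 52.24588800 eV

Convert to Joules: E = 52.24588800 eV × (1.602177 × 10⁻¹⁹ J/eV) = 8.3707e-18 J

Using E = hf:
f = E/h = 8.3707e-18 J / (6.62607 × 10⁻³⁴ J·s)
f = 1.26e+16 Hz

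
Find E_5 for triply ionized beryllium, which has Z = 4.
-8.71 eV

For hydrogen-like ions, the energy levels scale with Z²:
E_n = -13.6057 Z² / n² eV

For Be³⁺ (Z = 4) at n = 5:
E_5 = -13.6057 × 4² / 5²
E_5 = -13.6057 × 16 / 25
E_5 = -217.6912 / 25
E_5 = -8.71 eV

The energy is 16 times more negative than hydrogen at the same n due to the stronger nuclear charge.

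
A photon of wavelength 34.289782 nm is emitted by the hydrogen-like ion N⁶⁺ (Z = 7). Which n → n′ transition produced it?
n = 11 → n = 4

First, find the photon energy from the wavelength (hc = 1239.84 eV·nm):
E = hc/λ = 1239.84 eV·nm / 34.289782 nm = 36.157710 eV

The energy levels of N⁶⁺ satisfy E_n = -13.6057 × 7² / n² eV, so an emission n_i → n_f releases
ΔE = 13.6057 × 7² × (1/n_f² − 1/n_i²) eV.

Setting ΔE equal to the photon energy:
1/n_f² − 1/n_i² = 36.157710 / (13.6057 × 7²) = 0.054235537

Since 1/n_i² must be positive, we need 1/n_f² > 0.054235537, i.e. n_f ≤ 4. For each allowed n_f, solve n_i = (1/n_f² − 0.054235537)^(−1/2) and check whether it is a whole number:
  n_f = 1: 1/n_i² = 1.000000000 − 0.054235537 = 0.945764463 → n_i = 1.028  (not an integer) ✗
  n_f = 2: 1/n_i² = 0.250000000 − 0.054235537 = 0.195764463 → n_i = 2.260  (not an integer) ✗
  n_f = 3: 1/n_i² = 0.111111111 − 0.054235537 = 0.056875574 → n_i = 4.193  (not an integer) ✗
  n_f = 4: 1/n_i² = 0.062500000 − 0.054235537 = 0.008264463 → n_i = 11.000  → integer, n_i = 11 ✓

Only n_f = 4 gives an integer upper level, n_i = 11.

The transition is from n = 11 to n = 4 (emission).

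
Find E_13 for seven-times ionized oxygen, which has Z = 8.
-5.152454 eV

For hydrogen-like ions, the energy levels scale with Z²:
E_n = -13.6057 Z² / n² eV

For O⁷⁺ (Z = 8) at n = 13:
E_13 = -13.6057 × 8² / 13²
E_13 = -13.6057 × 64 / 169
E_13 = -870.7648 / 169
E_13 = -5.152454 eV

The energy is 64 times more negative than hydrogen at the same n due to the stronger nuclear charge.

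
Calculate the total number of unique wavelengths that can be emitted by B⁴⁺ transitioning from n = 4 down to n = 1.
6

The electron can occupy levels n = 1, 2, ..., 4 during de-excitation — that is m = 4 - 1 + 1 = 4 distinct levels.

The number of distinct spectral lines equals the number of ways to choose 2 of these m levels (each pair gives one possible emission transition):

Number of lines = m(m-1)/2 = 4×3/2 = 6

These correspond to all possible transitions between the 4 levels:
4 → 3, 4 → 2, 4 → 1, 3 → 2, 3 → 1, 2 → 1

Each transition produces a photon with a unique energy (and thus wavelength). This count does not depend on Z.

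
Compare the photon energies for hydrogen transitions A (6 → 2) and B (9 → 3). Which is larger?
6 → 2

Calculate the energy for each transition:

Transition 6 → 2:
ΔE₁ = |E_2 - E_6| = |-13.6057/2² - (-13.6057/6²)|
ΔE₁ = |-3.40142500 - (-0.37793611)| = 3.02349 eV

Transition 9 → 3:
ΔE₂ = |E_3 - E_9| = |-13.6057/3² - (-13.6057/9²)|
ΔE₂ = |-1.51174444 - (-0.16797160)| = 1.34377 eV

Since 3.02349 eV > 1.34377 eV, the transition 6 → 2 emits the more energetic photon.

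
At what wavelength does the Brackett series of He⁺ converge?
364.506 nm

The series limit corresponds to the transition from n = ∞ to n = 4.
This is the highest energy (shortest wavelength) transition in the Brackett series.

E_∞ = 0 eV
E_4 = -13.6057 × 2² / 4² = -3.4014250 eV

Energy at series limit:
ΔE = E_∞ - E_4 = 0 - (-3.4014250) = 3.4014250 eV
λ = hc/E = 1239.84 eV·nm / 3.4014250 eV = 364.506 nm

This energy equals the ionization energy from the n = 4 state of He⁺.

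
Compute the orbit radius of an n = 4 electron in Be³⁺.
0.2117 nm (or 2.1167 Å)

The Bohr radius formula is:
r_n = n² a₀ / Z

where a₀ = 0.0529177 nm is the Bohr radius.

For Be³⁺ (Z = 4) at n = 4:
r_4 = 4² × 0.0529177 nm / 4
r_4 = 16 × 0.0529177 nm / 4
r_4 = 0.84668 nm / 4
r_4 = 0.2117 nm

The electron orbits at approximately 0.2117 nm from the nucleus.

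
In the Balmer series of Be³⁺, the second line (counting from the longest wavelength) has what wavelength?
30.38 nm

The lines of a series are numbered from the longest wavelength (smallest ΔE) outward; the second line is the transition from n = n_f + 2 to n_f.
The Balmer series has all transitions ending at n_f = 2.

For Be³⁺ (Z = 4), the second line (β-line) is the jump from n = 4 to n = 2:
E_4 = -13.6057 × 4² / 4² = -13.6057 eV
E_2 = -13.6057 × 4² / 2² = -54.4228 eV
ΔE = E_4 - E_2 = 40.8171 eV

λ = hc/E = 1239.84 eV·nm / 40.8171 eV
λ = 30.38 nm

This is the β-line of the Balmer series in Be³⁺.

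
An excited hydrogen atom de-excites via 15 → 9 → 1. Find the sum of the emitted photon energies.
13.54523 eV

The energy levels of hydrogen are E_n = -13.6057 / n² eV.

First transition (15 → 9):
ΔE₁ = |E_9 - E_15|
ΔE₁ = |-0.16797160494 - (-0.06046977778)| = 0.10750183 eV

Second transition (9 → 1):
ΔE₂ = |E_1 - E_9|
ΔE₂ = |-13.60570000000 - (-0.16797160494)| = 13.43772840 eV

Total energy released:
E_total = ΔE₁ + ΔE₂ = 0.10750183 + 13.43772840 = 13.54523 eV

Note: This equals the direct transition 15 → 1: 13.54523 eV ✓
Energy is conserved regardless of the path taken.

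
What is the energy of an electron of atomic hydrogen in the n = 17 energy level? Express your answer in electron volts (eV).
-0.05 eV

The energy levels of a hydrogen-like atom are given by:
E_n = -13.6057 eV / n²

For n = 17:
E_17 = -13.6057 eV / 17²
E_17 = -13.6057 eV / 289
E_17 = -0.05 eV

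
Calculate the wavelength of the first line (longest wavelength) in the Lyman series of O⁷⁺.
1.89847 nm

The longest wavelength corresponds to the smallest energy transition in the series.
The Lyman series has all transitions ending at n_f = 1.

For O⁷⁺ (Z = 8), the first line (α-line) is the jump from n = 2 to n = 1:
E_2 = -13.6057 × 8² / 2² = -217.6912000 eV
E_1 = -13.6057 × 8² / 1² = -870.7648000 eV
ΔE = E_2 - E_1 = 653.0736000 eV

λ = hc/E = 1239.84 eV·nm / 653.0736000 eV
λ = 1.89847 nm

This is the α-line of the Lyman series in O⁷⁺.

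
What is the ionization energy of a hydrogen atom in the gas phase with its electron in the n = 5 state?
0.544228 eV

The ionization energy is the energy needed to remove the electron completely (n → ∞).

For hydrogen, E_n = -13.6057 eV / n².

At n = 5: E_5 = -13.6057 / 5² = -0.544228000 eV
At n = ∞: E_∞ = 0 eV

Ionization energy = E_∞ - E_5 = 0 - (-0.544228000) = 0.544228000 eV
Ionization energy ≈ 0.544228 eV

This is also called the binding energy of the electron in state n = 5.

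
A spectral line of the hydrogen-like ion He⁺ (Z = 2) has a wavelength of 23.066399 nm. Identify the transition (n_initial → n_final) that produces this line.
n = 9 → n = 1

First, find the photon energy from the wavelength (hc = 1239.84 eV·nm):
E = hc/λ = 1239.84 eV·nm / 23.066399 nm = 53.750913 eV

The energy levels of He⁺ satisfy E_n = -13.6057 × 2² / n² eV, so an emission n_i → n_f releases
ΔE = 13.6057 × 2² × (1/n_f² − 1/n_i²) eV.

Setting ΔE equal to the photon energy:
1/n_f² − 1/n_i² = 53.750913 / (13.6057 × 2²) = 0.98765431

Since 1/n_i² must be positive, we need 1/n_f² > 0.98765431, i.e. n_f ≤ 1. For each allowed n_f, solve n_i = (1/n_f² − 0.98765431)^(−1/2) and check whether it is a whole number:
  n_f = 1: 1/n_i² = 1.00000000 − 0.98765431 = 0.01234569 → n_i = 9.000  → integer, n_i = 9 ✓

Only n_f = 1 gives an integer upper level, n_i = 9.

The transition is from n = 9 to n = 1 (emission).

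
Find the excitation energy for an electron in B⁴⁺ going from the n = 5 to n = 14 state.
11.8703 eV

The energy levels of a hydrogen-like atom are E_n = -13.6057 Z² eV / n².

Energy at n = 5: E_5 = -13.6057 × 5² / 5² = -13.6057000 eV
Energy at n = 14: E_14 = -13.6057 × 5² / 14² = -1.7354209 eV

The excitation energy is the difference:
ΔE = E_14 - E_5
ΔE = -1.7354209 - (-13.6057000)
ΔE = 11.8703 eV

Since this is positive, energy must be absorbed (photon absorption).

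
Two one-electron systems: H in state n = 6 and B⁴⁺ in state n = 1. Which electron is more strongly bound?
B⁴⁺ at n = 1 (E = -340.14250 eV)

Using E_n = -13.6057 Z² / n² eV:

H (Z = 1) at n = 6:
E = -13.6057 × 1² / 6² = -13.6057 × 1 / 36 = -0.37793611 eV

B⁴⁺ (Z = 5) at n = 1:
E = -13.6057 × 5² / 1² = -13.6057 × 25 / 1 = -340.14250000 eV

Since -340.14250000 eV < -0.37793611 eV,
B⁴⁺ at n = 1 is more tightly bound (requires more energy to ionize).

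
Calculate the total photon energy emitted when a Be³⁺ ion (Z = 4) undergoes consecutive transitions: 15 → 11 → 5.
7.7401 eV

The energy levels of Be³⁺ are E_n = -13.6057 × 4² / n² eV.

First transition (15 → 11):
ΔE₁ = |E_11 - E_15|
ΔE₁ = |-1.7991008264 - (-0.9675164444)| = 0.8315844 eV

Second transition (11 → 5):
ΔE₂ = |E_5 - E_11|
ΔE₂ = |-8.7076480000 - (-1.7991008264)| = 6.9085472 eV

Total energy released:
E_total = ΔE₁ + ΔE₂ = 0.8315844 + 6.9085472 = 7.7401 eV

Note: This equals the direct transition 15 → 5: 7.7401 eV ✓
Energy is conserved regardless of the path taken.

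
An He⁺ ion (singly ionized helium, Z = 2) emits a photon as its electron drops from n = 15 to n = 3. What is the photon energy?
5.81 eV

The energy levels are E_n = -13.6057 Z² eV / n².

Energy at n = 15: E_15 = -13.6057 × 2² / 15² = -0.24188 eV
Energy at n = 3: E_3 = -13.6057 × 2² / 3² = -6.04698 eV

For emission (electron falling to lower state), the photon energy is:
E_photon = E_15 - E_3 = |-0.24188 - (-6.04698)|
E_photon = 5.81 eV

This energy is carried away by the emitted photon.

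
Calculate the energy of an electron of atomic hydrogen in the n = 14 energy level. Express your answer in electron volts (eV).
-0.069417 eV

The energy levels of a hydrogen-like atom are given by:
E_n = -13.6057 eV / n²

For n = 14:
E_14 = -13.6057 eV / 14²
E_14 = -13.6057 eV / 196
E_14 = -0.069417 eV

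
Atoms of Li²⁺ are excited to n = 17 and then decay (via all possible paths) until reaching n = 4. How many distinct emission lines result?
91

The electron can occupy levels n = 4, 5, ..., 17 during de-excitation — that is m = 17 - 4 + 1 = 14 distinct levels.

The number of distinct spectral lines equals the number of ways to choose 2 of these m levels (each pair gives one possible emission transition):

Number of lines = m(m-1)/2 = 14×13/2 = 91

These correspond to all possible transitions between the 14 levels:
17 → 16, 17 → 15, 17 → 14, 17 → 13, 17 → 12, 17 → 11, 17 → 10, 17 → 9...

Each transition produces a photon with a unique energy (and thus wavelength). This count does not depend on Z.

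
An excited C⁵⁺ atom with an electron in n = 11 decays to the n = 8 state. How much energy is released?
3.605 eV

The energy levels are E_n = -13.6057 Z² eV / n².

Energy at n = 11: E_11 = -13.6057 × 6² / 11² = -4.047977 eV
Energy at n = 8: E_8 = -13.6057 × 6² / 8² = -7.653206 eV

For emission (electron falling to lower state), the photon energy is:
E_photon = E_11 - E_8 = |-4.047977 - (-7.653206)|
E_photon = 3.605 eV

This energy is carried away by the emitted photon.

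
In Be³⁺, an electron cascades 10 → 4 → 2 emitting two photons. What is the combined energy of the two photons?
52.246 eV

The energy levels of Be³⁺ are E_n = -13.6057 × 4² / n² eV.

First transition (10 → 4):
ΔE₁ = |E_4 - E_10|
ΔE₁ = |-13.605700000 - (-2.176912000)| = 11.428788 eV

Second transition (4 → 2):
ΔE₂ = |E_2 - E_4|
ΔE₂ = |-54.422800000 - (-13.605700000)| = 40.817100 eV

Total energy released:
E_total = ΔE₁ + ΔE₂ = 11.428788 + 40.817100 = 52.246 eV

Note: This equals the direct transition 10 → 2: 52.246 eV ✓
Energy is conserved regardless of the path taken.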